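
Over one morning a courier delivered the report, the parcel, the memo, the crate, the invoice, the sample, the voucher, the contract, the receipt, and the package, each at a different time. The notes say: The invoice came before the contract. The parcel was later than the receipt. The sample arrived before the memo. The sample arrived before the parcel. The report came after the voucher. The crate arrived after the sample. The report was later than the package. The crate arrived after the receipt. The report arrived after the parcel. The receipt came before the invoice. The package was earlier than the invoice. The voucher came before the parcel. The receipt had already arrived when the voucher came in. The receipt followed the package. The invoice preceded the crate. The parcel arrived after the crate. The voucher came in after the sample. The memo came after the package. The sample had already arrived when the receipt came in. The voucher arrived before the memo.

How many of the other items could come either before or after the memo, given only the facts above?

5

Forced before the memo: the package, the receipt, the sample, and the voucher.
That leaves the contract, the crate, the invoice, the parcel, and the report with no forced order relative to the memo — 5.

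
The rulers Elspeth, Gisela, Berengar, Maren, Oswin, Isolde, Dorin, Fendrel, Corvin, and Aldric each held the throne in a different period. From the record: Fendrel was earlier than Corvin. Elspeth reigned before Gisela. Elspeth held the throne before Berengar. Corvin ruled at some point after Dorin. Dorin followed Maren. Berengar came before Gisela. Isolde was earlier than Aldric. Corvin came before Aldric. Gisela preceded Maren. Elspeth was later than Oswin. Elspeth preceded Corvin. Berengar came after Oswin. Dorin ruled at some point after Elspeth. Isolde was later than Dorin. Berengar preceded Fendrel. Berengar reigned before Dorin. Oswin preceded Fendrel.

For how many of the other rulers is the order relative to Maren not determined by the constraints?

1

Forced before Maren: Berengar, Elspeth, Gisela, and Oswin; forced after Maren: Aldric, Corvin, Dorin, and Isolde.
That leaves Fendrel with no forced order relative to Maren — 1.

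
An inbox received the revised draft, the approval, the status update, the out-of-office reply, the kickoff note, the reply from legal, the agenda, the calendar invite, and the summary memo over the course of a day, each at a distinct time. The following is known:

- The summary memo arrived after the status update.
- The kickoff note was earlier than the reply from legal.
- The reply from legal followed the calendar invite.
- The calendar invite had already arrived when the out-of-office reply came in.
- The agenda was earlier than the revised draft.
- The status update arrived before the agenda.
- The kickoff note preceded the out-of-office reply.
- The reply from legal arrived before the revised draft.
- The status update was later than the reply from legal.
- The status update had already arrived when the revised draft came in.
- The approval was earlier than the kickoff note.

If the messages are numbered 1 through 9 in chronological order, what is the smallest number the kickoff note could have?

2

The approval must come before the kickoff note — 1 forced predecessor.
Nothing else is forced ahead of the kickoff note, so its earliest slot is position 1 + 1 = 2.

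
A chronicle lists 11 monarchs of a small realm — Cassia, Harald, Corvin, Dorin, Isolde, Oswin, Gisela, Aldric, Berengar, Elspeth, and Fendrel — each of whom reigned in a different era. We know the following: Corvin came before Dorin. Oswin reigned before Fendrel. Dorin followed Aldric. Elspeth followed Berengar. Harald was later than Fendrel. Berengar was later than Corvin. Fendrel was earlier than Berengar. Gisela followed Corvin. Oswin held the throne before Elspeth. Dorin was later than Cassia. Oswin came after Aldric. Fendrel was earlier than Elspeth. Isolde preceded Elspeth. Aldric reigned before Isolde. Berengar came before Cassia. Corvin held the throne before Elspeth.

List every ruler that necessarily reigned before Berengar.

Directly stated before Berengar: Corvin and Fendrel.
Aldric reaches Berengar via Aldric → Oswin → Fendrel → Berengar.
Oswin reaches Berengar via Oswin → Fendrel → Berengar.

Aldric, Corvin, Fendrel, Oswin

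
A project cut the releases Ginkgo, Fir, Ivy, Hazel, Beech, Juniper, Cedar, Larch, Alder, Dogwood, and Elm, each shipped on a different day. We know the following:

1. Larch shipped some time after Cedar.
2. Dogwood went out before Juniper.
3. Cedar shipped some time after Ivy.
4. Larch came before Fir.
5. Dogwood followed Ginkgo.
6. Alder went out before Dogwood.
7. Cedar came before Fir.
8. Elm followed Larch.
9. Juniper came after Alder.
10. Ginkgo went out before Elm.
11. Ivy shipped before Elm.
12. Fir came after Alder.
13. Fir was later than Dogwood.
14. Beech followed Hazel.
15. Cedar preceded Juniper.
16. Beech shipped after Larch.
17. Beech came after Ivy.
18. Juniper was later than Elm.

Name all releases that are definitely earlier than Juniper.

Alder, Cedar, Dogwood, Elm, Ginkgo, Ivy, Larch

Directly stated before Juniper: Alder, Cedar, Dogwood, and Elm.
Ginkgo reaches Juniper via Ginkgo → Elm → Juniper.
Ivy reaches Juniper via Ivy → Cedar → Juniper.
Larch reaches Juniper via Larch → Elm → Juniper.
No chain forces Beech (or any of the others) ahead of Juniper.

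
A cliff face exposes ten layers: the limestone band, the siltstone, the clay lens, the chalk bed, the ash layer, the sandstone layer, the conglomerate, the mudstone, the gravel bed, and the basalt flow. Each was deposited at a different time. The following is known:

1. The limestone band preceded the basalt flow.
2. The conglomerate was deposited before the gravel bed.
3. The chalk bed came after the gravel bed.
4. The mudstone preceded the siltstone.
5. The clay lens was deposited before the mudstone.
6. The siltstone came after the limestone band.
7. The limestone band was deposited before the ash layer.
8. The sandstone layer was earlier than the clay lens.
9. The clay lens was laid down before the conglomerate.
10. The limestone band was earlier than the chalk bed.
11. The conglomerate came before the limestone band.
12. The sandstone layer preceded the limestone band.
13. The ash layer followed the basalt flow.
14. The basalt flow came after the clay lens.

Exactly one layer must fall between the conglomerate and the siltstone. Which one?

the limestone band

Tracing the constraints gives the conglomerate → the limestone band → the siltstone, so the limestone band sits after the conglomerate and before the siltstone.
No other layer is forced both after the conglomerate and before the siltstone.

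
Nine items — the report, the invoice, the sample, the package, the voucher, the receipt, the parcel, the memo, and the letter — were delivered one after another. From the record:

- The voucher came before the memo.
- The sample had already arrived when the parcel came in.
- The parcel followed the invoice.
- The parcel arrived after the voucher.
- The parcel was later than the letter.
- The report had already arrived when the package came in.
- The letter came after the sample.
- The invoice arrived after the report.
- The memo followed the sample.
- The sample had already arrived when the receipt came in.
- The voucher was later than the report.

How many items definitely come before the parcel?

5

Directly stated before the parcel: the invoice, the letter, the sample, and the voucher.
The report reaches the parcel via the report → the voucher → the parcel.
No chain forces the memo (or any of the others) ahead of the parcel.
That's the invoice, the letter, the report, the sample, and the voucher — 5 in all.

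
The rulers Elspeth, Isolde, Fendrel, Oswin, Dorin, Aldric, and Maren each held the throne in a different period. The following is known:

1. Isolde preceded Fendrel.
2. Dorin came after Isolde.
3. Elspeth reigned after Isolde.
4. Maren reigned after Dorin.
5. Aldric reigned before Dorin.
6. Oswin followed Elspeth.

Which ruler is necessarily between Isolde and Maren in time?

Dorin

Tracing the constraints gives Isolde → Dorin → Maren, so Dorin sits after Isolde and before Maren.
No other ruler is forced both after Isolde and before Maren.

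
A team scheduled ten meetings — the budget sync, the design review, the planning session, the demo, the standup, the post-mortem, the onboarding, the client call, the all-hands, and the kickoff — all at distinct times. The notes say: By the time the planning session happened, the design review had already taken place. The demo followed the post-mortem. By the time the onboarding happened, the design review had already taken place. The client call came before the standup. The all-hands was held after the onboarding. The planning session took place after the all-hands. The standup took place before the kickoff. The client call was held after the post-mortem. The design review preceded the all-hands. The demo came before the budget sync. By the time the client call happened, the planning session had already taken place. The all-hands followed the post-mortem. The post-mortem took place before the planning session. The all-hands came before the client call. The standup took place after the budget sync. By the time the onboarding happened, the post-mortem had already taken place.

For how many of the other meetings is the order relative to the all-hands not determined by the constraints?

2

Forced before the all-hands: the design review, the onboarding, and the post-mortem; forced after the all-hands: the client call, the kickoff, the planning session, and the standup.
That leaves the budget sync and the demo with no forced order relative to the all-hands — 2.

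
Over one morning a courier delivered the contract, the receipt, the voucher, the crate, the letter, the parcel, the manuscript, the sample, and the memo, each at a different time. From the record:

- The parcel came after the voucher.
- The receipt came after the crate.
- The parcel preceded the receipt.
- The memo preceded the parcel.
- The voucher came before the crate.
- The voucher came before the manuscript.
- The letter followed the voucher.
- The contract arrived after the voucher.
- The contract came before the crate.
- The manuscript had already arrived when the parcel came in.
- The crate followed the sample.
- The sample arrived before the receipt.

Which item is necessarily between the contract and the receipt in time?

Tracing the constraints gives the contract → the crate → the receipt, so the crate sits after the contract and before the receipt.
No other item is forced both after the contract and before the receipt.

the crate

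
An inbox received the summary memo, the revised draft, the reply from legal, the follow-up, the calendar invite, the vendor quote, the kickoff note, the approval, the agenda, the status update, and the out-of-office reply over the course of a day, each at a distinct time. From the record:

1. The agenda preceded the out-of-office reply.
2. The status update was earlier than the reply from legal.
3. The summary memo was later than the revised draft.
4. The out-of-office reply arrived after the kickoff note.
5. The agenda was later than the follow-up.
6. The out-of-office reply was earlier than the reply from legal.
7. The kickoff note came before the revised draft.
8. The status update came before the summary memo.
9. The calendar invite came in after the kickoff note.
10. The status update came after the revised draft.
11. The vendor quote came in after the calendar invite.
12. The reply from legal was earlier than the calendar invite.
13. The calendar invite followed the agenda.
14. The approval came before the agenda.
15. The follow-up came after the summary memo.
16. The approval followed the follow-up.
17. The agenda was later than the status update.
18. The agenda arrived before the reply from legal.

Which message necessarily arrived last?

Every other message has a chain of constraints placing it before the vendor quote, so the vendor quote is last.

the vendor quote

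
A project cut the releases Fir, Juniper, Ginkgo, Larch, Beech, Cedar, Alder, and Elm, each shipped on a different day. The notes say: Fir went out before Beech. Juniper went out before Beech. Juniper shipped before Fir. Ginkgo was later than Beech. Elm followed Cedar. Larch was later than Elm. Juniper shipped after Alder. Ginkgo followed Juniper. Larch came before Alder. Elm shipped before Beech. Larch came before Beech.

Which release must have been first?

Cedar has a chain of constraints placing it before every other release, so Cedar must be first.

Cedar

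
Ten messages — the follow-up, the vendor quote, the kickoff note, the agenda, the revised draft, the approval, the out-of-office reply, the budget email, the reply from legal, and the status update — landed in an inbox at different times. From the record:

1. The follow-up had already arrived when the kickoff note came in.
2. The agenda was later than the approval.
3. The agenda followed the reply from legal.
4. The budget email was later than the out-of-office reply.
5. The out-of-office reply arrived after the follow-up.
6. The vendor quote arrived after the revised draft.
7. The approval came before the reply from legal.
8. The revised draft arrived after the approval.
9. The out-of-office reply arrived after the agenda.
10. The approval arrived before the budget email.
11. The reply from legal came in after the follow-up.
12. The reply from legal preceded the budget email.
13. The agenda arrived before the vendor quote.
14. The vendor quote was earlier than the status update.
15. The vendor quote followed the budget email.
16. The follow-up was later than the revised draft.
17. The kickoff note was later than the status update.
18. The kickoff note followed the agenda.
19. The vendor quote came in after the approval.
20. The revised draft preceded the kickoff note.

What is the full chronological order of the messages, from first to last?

The constraints fix every adjacent pair, so only one ordering works:
the approval → the revised draft → the follow-up → the reply from legal → the agenda → the out-of-office reply → the budget email → the vendor quote → the status update → the kickoff note.

the approval, the revised draft, the follow-up, the reply from legal, the agenda, the out-of-office reply, the budget email, the vendor quote, the status update, the kickoff note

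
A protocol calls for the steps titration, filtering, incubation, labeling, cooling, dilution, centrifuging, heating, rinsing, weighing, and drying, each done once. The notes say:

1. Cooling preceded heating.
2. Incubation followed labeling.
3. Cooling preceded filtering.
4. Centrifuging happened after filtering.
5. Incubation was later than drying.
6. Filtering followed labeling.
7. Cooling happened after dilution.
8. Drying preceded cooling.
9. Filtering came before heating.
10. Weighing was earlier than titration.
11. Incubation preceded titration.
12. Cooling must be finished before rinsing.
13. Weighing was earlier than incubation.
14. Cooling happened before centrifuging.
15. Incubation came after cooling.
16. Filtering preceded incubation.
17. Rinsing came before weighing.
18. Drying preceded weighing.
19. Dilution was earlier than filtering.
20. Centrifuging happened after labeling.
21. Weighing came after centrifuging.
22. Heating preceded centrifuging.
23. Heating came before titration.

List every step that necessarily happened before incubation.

Directly stated before incubation: cooling, drying, filtering, labeling, and weighing.
Centrifuging reaches incubation via centrifuging → weighing → incubation.
Dilution reaches incubation via dilution → filtering → incubation.
Heating reaches incubation via heating → centrifuging → weighing → incubation.
Likewise rinsing reaches incubation by chaining the stated constraints.
No chain forces titration ahead of incubation.

centrifuging, cooling, dilution, drying, filtering, heating, labeling, rinsing, weighing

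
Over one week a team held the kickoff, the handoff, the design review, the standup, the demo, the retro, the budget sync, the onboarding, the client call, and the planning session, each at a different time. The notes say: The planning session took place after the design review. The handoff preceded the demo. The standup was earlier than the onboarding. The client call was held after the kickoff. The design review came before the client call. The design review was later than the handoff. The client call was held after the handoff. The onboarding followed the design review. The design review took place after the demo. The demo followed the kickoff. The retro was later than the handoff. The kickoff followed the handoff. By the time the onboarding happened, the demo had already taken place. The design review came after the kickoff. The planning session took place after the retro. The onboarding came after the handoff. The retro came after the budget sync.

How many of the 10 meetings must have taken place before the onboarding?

5

Directly stated before the onboarding: the demo, the design review, the handoff, and the standup.
The kickoff reaches the onboarding via the kickoff → the design review → the onboarding.
That's the demo, the design review, the handoff, the kickoff, and the standup — 5 in all.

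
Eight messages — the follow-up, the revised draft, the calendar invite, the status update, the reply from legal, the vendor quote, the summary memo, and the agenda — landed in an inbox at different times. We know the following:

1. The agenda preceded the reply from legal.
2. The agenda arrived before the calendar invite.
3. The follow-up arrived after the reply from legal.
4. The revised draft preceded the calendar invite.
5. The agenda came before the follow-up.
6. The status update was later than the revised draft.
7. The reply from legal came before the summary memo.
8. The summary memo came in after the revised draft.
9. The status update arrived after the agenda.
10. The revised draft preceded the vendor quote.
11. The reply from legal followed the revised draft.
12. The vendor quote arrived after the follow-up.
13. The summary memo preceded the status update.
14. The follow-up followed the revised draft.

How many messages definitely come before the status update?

Directly stated before the status update: the agenda, the revised draft, and the summary memo.
The reply from legal reaches the status update via the reply from legal → the summary memo → the status update.
No chain forces the follow-up (or any of the others) ahead of the status update.
That's the agenda, the reply from legal, the revised draft, and the summary memo — 4 in all.

4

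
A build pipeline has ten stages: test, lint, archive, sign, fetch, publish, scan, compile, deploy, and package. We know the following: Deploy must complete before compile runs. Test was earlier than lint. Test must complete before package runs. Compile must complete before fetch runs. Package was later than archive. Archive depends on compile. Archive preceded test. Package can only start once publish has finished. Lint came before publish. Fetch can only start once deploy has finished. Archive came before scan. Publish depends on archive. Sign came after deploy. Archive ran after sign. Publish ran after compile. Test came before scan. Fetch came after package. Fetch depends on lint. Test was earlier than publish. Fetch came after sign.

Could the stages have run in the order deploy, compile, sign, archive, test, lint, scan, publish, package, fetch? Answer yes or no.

Check each stated constraint against the proposed order — e.g. compile is ahead of fetch; deploy is ahead of fetch. Every pair is in the required order; nothing is violated.

yes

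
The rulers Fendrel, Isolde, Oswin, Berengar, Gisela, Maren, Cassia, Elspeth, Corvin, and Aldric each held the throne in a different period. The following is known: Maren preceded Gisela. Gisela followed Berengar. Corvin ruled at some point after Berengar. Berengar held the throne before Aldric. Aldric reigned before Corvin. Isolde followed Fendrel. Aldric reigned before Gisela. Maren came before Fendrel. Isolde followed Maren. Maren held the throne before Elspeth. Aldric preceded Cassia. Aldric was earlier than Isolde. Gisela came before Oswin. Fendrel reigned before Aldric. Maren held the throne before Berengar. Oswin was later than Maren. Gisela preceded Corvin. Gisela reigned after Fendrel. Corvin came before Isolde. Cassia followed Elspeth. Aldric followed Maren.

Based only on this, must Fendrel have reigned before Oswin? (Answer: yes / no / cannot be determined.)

yes

Chain the constraints: Fendrel → Gisela → Oswin. Each link is directly stated, so Fendrel comes before Oswin.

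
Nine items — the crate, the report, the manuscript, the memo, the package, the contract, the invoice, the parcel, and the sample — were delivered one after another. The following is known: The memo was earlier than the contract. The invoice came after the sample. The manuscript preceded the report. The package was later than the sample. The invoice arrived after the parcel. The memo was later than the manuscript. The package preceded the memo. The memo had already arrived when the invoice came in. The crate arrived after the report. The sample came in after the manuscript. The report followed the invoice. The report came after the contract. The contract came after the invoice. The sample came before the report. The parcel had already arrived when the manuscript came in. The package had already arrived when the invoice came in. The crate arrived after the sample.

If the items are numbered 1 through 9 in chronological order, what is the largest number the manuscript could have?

The manuscript must come before the contract, the crate, the invoice, the memo, the package, the report, and the sample — 7 items forced after it.
Everything else can be placed before the manuscript in some valid order, so the manuscript can sit as late as position 9 − 7 = 2.

2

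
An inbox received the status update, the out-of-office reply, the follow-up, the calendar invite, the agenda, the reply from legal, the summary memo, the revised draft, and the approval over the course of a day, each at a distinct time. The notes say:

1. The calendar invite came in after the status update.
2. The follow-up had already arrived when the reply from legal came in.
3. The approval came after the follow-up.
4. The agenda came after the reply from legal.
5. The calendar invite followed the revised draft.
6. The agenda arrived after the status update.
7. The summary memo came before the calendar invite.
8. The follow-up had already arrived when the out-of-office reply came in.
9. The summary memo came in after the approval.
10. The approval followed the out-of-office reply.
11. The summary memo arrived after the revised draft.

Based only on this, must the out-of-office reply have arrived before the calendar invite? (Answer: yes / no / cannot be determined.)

Chain the constraints: the out-of-office reply → the approval → the summary memo → the calendar invite. Each link is directly stated, so the out-of-office reply comes before the calendar invite.

yes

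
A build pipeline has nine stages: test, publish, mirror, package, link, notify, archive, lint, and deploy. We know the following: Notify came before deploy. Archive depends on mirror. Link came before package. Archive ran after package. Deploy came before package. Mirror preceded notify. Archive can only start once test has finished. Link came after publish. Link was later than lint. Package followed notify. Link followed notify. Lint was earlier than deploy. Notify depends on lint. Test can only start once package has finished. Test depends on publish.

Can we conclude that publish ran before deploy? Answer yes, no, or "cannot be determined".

cannot be determined

No chain of stated constraints runs from publish to deploy, and none runs from deploy to publish either.
So the relative order of publish and deploy is not fixed by the given facts.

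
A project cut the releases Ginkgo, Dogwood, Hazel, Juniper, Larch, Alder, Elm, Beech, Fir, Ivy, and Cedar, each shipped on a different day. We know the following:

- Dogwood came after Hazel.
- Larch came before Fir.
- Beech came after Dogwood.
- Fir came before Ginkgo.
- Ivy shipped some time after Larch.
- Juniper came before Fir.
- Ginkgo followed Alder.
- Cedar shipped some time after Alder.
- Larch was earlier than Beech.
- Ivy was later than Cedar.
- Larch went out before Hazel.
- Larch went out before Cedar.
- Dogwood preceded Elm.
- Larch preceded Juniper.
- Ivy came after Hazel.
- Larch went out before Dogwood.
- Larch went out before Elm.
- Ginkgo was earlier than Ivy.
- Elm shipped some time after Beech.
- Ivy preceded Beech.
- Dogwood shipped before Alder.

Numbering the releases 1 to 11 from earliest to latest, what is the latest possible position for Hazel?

4

Hazel must come before Alder, Beech, Cedar, Dogwood, Elm, Ginkgo, and Ivy — 7 releases forced after it.
Everything else can be placed before Hazel in some valid order, so Hazel can sit as late as position 11 − 7 = 4.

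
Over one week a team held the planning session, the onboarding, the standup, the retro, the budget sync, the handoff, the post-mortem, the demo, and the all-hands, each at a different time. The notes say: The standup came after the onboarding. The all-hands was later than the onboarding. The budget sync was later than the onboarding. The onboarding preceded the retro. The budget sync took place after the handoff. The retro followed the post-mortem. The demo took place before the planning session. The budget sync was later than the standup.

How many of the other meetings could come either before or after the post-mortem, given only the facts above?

Forced after the post-mortem: the retro.
That leaves the all-hands, the budget sync, the demo, the handoff, the onboarding, the planning session, and the standup with no forced order relative to the post-mortem — 7.

7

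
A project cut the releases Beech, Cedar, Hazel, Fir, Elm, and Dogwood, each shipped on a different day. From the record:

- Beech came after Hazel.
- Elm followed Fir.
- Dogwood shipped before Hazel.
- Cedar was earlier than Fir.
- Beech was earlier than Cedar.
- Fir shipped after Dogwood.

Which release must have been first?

Dogwood has a chain of constraints placing it before every other release, so Dogwood must be first.

Dogwood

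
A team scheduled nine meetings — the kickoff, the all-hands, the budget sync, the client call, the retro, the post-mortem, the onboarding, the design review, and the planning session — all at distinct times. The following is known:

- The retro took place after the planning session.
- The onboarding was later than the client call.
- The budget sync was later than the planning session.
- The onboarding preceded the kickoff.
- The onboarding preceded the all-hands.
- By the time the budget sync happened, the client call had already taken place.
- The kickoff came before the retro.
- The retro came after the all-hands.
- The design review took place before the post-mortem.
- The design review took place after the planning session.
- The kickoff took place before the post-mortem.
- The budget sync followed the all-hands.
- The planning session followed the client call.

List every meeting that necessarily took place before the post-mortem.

the client call, the design review, the kickoff, the onboarding, the planning session

Directly stated before the post-mortem: the design review and the kickoff.
The client call reaches the post-mortem via the client call → the onboarding → the kickoff → the post-mortem.
The onboarding reaches the post-mortem via the onboarding → the kickoff → the post-mortem.
The planning session reaches the post-mortem via the planning session → the design review → the post-mortem.
No chain forces the all-hands (or any of the others) ahead of the post-mortem.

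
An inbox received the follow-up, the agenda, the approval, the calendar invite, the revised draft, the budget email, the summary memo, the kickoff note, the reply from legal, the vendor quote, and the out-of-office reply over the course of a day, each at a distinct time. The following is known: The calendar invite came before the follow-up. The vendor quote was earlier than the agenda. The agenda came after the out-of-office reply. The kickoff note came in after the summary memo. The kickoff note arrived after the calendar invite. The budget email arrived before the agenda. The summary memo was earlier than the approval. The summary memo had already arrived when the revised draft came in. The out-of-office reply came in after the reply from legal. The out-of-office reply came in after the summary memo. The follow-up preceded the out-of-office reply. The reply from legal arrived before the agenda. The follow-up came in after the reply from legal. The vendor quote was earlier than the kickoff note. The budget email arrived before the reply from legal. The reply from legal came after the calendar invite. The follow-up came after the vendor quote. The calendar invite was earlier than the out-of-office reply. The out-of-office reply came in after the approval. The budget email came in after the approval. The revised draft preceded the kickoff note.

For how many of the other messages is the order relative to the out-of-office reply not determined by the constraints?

2

Forced before the out-of-office reply: the approval, the budget email, the calendar invite, the follow-up, the reply from legal, the summary memo, and the vendor quote; forced after the out-of-office reply: the agenda.
That leaves the kickoff note and the revised draft with no forced order relative to the out-of-office reply — 2.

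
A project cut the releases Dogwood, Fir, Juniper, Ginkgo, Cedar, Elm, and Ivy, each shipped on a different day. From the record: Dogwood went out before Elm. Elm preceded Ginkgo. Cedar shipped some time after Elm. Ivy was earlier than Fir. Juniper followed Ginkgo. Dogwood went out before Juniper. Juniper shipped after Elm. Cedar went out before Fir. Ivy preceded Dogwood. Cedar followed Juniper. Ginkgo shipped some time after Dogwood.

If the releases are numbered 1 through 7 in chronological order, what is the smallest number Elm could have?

3

Dogwood and Ivy must both come before Elm — 2 forced predecessors.
Nothing else is forced ahead of Elm, so its earliest slot is position 2 + 1 = 3.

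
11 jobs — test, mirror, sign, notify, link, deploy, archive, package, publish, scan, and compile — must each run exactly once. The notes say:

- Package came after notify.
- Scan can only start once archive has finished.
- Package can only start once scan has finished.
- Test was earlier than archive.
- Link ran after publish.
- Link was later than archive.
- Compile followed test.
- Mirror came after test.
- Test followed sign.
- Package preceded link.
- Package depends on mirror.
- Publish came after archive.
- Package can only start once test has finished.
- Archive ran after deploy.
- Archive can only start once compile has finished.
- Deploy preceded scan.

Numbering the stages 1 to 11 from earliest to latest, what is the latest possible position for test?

4

Test must come before archive, compile, link, mirror, package, publish, and scan — 7 stages forced after it.
Everything else can be placed before test in some valid order, so test can sit as late as position 11 − 7 = 4.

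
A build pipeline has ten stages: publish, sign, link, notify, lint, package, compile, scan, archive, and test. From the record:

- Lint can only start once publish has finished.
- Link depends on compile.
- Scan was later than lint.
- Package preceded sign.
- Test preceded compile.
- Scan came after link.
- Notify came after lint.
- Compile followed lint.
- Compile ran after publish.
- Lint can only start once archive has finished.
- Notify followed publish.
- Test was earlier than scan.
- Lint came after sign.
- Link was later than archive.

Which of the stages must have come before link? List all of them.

Directly stated before link: archive and compile.
Lint reaches link via lint → compile → link.
Package reaches link via package → sign → lint → compile → link.
Publish reaches link via publish → compile → link.
Likewise sign and test each reach link by chaining the stated constraints.
No chain forces scan (or any of the others) ahead of link.

archive, compile, lint, package, publish, sign, test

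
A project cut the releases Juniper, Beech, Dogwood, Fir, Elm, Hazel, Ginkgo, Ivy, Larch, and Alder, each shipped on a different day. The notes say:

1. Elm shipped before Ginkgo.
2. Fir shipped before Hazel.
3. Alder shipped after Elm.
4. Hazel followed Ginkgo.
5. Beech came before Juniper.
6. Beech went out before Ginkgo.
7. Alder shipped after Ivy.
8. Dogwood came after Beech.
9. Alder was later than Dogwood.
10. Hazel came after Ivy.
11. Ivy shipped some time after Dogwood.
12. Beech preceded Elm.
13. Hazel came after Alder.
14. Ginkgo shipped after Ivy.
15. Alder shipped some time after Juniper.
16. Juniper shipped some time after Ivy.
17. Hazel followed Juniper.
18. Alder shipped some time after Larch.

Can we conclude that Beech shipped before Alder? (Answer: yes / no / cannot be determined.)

yes

Chain the constraints: Beech → Elm → Alder. Each link is directly stated, so Beech comes before Alder.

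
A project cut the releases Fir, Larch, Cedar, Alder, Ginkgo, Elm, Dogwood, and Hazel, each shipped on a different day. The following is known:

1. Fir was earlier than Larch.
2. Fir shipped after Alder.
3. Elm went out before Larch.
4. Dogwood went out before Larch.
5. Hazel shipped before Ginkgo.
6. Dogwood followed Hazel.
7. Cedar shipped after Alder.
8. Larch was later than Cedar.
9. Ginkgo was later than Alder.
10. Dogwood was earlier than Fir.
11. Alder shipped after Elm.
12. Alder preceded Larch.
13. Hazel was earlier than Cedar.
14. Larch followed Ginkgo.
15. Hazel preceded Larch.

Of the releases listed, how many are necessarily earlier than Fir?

Directly stated before Fir: Alder and Dogwood.
Elm reaches Fir via Elm → Alder → Fir.
Hazel reaches Fir via Hazel → Dogwood → Fir.
That's Alder, Dogwood, Elm, and Hazel — 4 in all.

4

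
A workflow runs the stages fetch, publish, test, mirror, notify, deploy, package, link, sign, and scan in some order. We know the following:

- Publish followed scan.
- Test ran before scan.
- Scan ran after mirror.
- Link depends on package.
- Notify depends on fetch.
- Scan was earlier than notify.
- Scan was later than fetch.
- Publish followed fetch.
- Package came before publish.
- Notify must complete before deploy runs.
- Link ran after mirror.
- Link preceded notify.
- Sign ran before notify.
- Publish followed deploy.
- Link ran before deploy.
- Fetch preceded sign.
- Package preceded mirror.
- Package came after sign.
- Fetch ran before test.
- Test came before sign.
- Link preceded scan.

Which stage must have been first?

Fetch has a chain of constraints placing it before every other stage, so fetch must be first.

fetch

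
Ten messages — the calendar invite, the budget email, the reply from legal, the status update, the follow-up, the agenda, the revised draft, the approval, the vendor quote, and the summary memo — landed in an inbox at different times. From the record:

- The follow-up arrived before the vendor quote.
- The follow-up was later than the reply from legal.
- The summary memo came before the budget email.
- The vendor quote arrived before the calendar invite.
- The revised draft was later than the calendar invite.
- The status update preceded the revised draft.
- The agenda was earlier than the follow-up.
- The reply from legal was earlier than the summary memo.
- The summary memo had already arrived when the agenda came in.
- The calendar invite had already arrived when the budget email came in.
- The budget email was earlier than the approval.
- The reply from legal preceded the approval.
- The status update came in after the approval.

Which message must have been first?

the reply from legal

The reply from legal has a chain of constraints placing it before every other message, so the reply from legal must be first.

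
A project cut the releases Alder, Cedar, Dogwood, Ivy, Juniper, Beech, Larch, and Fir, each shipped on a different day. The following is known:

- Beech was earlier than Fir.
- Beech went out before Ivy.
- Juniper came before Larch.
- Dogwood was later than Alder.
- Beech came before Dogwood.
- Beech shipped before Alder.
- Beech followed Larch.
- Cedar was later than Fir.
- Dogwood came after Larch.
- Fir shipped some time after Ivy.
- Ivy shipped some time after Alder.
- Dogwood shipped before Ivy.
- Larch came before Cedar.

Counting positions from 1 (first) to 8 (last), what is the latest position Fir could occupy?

Fir must come before Cedar — 1 release forced after it.
Everything else can be placed before Fir in some valid order, so Fir can sit as late as position 8 − 1 = 7.

7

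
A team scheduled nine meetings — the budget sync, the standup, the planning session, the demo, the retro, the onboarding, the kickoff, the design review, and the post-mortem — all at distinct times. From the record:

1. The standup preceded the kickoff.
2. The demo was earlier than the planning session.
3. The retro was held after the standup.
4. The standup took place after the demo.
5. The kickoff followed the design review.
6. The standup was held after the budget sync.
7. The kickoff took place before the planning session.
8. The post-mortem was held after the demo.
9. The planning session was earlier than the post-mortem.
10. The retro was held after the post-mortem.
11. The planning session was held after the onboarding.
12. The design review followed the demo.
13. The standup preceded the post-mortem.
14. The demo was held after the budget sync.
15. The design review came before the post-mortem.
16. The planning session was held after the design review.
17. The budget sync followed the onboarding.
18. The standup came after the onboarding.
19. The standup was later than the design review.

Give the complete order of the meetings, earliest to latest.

the onboarding, the budget sync, the demo, the design review, the standup, the kickoff, the planning session, the post-mortem, the retro

The constraints fix every adjacent pair, so only one ordering works:
the onboarding → the budget sync → the demo → the design review → the standup → the kickoff → the planning session → the post-mortem → the retro.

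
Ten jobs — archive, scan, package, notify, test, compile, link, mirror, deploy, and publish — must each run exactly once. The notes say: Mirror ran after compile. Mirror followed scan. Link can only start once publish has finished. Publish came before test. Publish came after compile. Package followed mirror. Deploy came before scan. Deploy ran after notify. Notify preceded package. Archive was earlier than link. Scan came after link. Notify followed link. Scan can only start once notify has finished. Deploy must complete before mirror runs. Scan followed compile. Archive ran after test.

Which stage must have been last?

package

Every other stage has a chain of constraints placing it before package, so package is last.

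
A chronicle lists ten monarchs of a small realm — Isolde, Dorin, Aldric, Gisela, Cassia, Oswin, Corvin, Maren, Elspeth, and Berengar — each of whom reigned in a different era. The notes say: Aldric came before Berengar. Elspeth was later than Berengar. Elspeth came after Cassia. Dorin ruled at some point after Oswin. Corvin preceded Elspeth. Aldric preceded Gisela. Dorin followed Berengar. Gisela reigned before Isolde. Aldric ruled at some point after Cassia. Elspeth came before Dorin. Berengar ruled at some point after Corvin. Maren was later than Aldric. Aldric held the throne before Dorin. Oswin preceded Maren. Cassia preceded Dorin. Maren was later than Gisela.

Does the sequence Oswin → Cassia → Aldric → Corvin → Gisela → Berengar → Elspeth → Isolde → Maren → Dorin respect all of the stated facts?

yes

Check each stated constraint against the proposed order — e.g. Oswin is ahead of Maren; Oswin is ahead of Dorin. Every pair is in the required order; nothing is violated.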